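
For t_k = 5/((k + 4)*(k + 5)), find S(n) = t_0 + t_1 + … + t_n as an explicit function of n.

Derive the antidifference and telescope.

r(k) = (k + 4)/(k + 6) after simplifying.
Take A(k)=k + 4, B(k)=k + 6, C(k)=1.
Need (k + 4)·f(k+1) − (k + 5)·f(k) = 1.
deg f ≤ 1 (via 1,1,0).
Coefficient equations give f(k) = k/4.
Then R = B(k−1)f/C = k*(k + 5)/4, so s_k = R(k)·t_k = 5*k/(4*(k + 4)).
Verify: 5/(k**2 + 9*k + 20) matches t_k.
Telescope: S(n) = s_(n+1) − s_(0) = 5*(n + 1)/(4*(n + 5)) − (0) = 5*(n + 1)/(4*(n + 5)).

S(n) = 5*(n + 1)/(4*(n + 5))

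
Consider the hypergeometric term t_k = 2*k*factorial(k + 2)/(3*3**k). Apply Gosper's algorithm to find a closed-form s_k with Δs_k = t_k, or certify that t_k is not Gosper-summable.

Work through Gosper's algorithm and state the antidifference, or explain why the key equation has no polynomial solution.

r(k) = (k + 1)*(k + 3)/(3*k) after simplifying.
So A=k/3 + 1 and B=1, with C=k.
Need (k/3 + 1)·f(k+1) − (1)·f(k) = k.
d = 0 from the (1,0,1) case.
Solving with deg f ≤ 0: f(k) = 3.
R(k) = B(k−1)·f(k)/C(k) = 3/k; s_k = R·t_k = 2*factorial(k + 2)/3**k.
Verify: 2*k*factorial(k + 2)/(3*3**k) matches t_k.

s_k = 2*factorial(k + 2)/3**k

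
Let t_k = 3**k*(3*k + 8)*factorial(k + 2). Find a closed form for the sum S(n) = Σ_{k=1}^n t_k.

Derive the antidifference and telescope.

S(n) = 3*3**n*factorial(n + 3) - 18

The ratio is 3*(k + 3)*(3*k + 11)/(3*k + 8).
Gosper form: A/B · C(k+1)/C(k) with A=3*k + 9, B=1, C=k + 8/3.
Key eq: (3*k + 9)·f(k+1) = (1)·f(k) + (k + 8/3).
From deg A=1, deg B=0, deg C=1: d=0.
Solving with deg f ≤ 0: f(k) = 1/3.
Then R = B(k−1)f/C = 1/(3*k + 8), so s_k = R(k)·t_k = 3**k*factorial(k + 2).
s_(k+1) − s_k = 3**k*(3*k + 8)*factorial(k + 2) = t_k.
s_(n+1) = 3**(n + 1)*factorial(n + 3) and s_(1) = 18, so S(n) = 3*3**n*factorial(n + 3) - 18.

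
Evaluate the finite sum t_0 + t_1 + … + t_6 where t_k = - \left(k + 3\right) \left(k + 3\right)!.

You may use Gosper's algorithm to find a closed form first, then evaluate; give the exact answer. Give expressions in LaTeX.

t_(k+1)/t_k = (k + 4)**2/(k + 3).
Factor: A=k + 4; B=1; C=k + 3.
Key eq: (k + 4)·f(k+1) = (1)·f(k) + (k + 3).
From deg A=1, deg B=0, deg C=1: d=0.
Match coefficients ⇒ f(k) = 1.
Certificate R = B(k−1)f/C = 1/(k + 3) gives s_k = -factorial(k + 3).
Verify: -(k + 3)*factorial(k + 3) matches t_k.
Telescoping: Σ = s_(7) − s_(0) = -3628800 − (-6) = -3628794.

Σ = -3628794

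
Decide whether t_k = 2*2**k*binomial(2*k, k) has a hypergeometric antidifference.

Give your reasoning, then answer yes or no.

No; the degree bound rules out any f.

r(k) = 4*(2*k + 1)/(k + 1) after simplifying.
Gosper form: A/B · C(k+1)/C(k) with A=8*k + 4, B=k + 1, C=1.
f must satisfy (8*k + 4)·f(k+1) − (k)·f(k) = 1.
d = -1 from the (1,1,0) case.
deg f ≤ -1 is impossible — no certificate.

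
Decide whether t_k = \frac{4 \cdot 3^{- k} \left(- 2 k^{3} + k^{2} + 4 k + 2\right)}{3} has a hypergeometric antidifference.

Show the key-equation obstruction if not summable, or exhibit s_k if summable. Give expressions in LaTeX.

The ratio is (2*k**3 + 5*k**2 - 5)/(3*(2*k**3 - k**2 - 4*k - 2)).
A = 1/3, B = 1, C = k**3 - k**2/2 - 2*k - 1.
Need (1/3)·f(k+1) − (1)·f(k) = k**3 - k**2/2 - 2*k - 1.
From deg A=0, deg B=0, deg C=3: d=3.
A polynomial solution: f(k) = -3*(4*k**3 + 4*k**2 + 2*k + 1)/8.
Get s_k = R·t_k = (4*k**3 + 4*k**2 + 2*k + 1)/3**k with R(k) = B(k−1)f(k)/C(k) = -3*(4*k**3 + 4*k**2 + 2*k + 1)/(4*(2*k**3 - k**2 - 4*k - 2)).
Δs = 4*(-2*k**3 + k**2 + 4*k + 2)/(3*3**k), as required.

Yes. s_k = 3^{- k} \left(4 k^{3} + 4 k^{2} + 2 k + 1\right).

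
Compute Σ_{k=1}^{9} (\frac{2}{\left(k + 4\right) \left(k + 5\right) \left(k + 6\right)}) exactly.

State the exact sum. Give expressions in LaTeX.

Compute t_(k+1)/t_k: get (k + 4)/(k + 7).
So A=k + 4 and B=k + 7, with C=1.
Key eq: (k + 4)·f(k+1) = (k + 6)·f(k) + (1).
Bound: deg f ≤ 2.
Match coefficients ⇒ f(k) = k*(k + 9)/40.
Then R = B(k−1)f/C = k*(k + 6)*(k + 9)/40, so s_k = R(k)·t_k = k*(k + 9)/(20*(k + 4)*(k + 5)).
Verify: 2/(k**3 + 15*k**2 + 74*k + 120) matches t_k.
Evaluate s at k=10 and k=1: 19/420 and 1/60; difference 1/35.

Σ = 1/35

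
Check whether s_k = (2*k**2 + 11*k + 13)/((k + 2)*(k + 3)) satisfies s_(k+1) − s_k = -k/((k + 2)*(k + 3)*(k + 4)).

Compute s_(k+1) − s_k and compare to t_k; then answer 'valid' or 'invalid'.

valid (s_(k+1) − s_k reduces to t_k)

s_(k+1) = (11*k + 2*(k + 1)**2 + 24)/((k + 3)*(k + 4))
s_(k+1) − s_k = -k/(k**3 + 9*k**2 + 26*k + 24)
(s_(k+1) − s_k) − t_k = 0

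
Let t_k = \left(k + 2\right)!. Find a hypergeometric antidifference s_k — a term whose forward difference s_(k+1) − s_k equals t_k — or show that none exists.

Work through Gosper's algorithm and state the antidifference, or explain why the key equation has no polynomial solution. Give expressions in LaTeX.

r(k) = k + 3 after simplifying.
Normal form (A,B,C) = (k + 3, 1, 1).
Key eq: (k + 3)·f(k+1) = (1)·f(k) + (1).
deg f ≤ -1 (via 1,0,0).
Negative degree bound (-1): no f exists, t_k not Gosper-summable.

none — t_k is not Gosper-summable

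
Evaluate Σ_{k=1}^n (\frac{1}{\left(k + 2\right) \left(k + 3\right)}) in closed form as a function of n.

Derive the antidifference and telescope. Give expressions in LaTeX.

S(n) = \frac{n}{3 \left(n + 3\right)}

t_(k+1)/t_k = (k + 2)/(k + 4).
A = k + 2, B = k + 4, C = 1.
Set up (k + 2)·f(k+1) − (k + 3)·f(k) − (1) = 0.
Degrees (1,1,0) ⇒ d ≤ 1.
Coefficient equations give f(k) = k/2.
Then R = B(k−1)f/C = k*(k + 3)/2, so s_k = R(k)·t_k = k/(2*(k + 2)).
s_(k+1) − s_k = 1/(k**2 + 5*k + 6) = t_k.
s_(n+1) = (n + 1)/(2*(n + 3)) and s_(1) = 1/6, so S(n) = n/(3*(n + 3)).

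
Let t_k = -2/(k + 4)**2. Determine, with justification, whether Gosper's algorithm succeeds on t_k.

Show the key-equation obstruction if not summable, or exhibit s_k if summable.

The ratio is (k + 4)**2/(k + 5)**2.
A = k**2 + 8*k + 16, B = k**2 + 10*k + 25, C = 1.
f must satisfy (k**2 + 8*k + 16)·f(k+1) − (k**2 + 8*k + 16)·f(k) = 1.
Bound: deg f ≤ 0.
Write f(k) = c0. Then LHS − RHS = -1, requiring -1 = 0: contradictory. No certificate.

No — t_k has no hypergeometric antidifference.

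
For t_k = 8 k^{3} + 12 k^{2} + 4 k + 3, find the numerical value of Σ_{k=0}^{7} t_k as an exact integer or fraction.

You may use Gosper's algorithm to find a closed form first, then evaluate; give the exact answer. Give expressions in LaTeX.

Σ = 8088

Ratio r(k) = (8*k**3 + 36*k**2 + 52*k + 27)/(8*k**3 + 12*k**2 + 4*k + 3).
So A=1 and B=1, with C=k**3 + 3*k**2/2 + k/2 + 3/8.
f must satisfy (1)·f(k+1) − (1)·f(k) = k**3 + 3*k**2/2 + k/2 + 3/8.
deg f ≤ 4 (via 0,0,3).
Solve for f: f(k) = k*(2*k**3 - 2*k + 3)/8 (degree 4 ≤ 4).
So s_k = (B(k−1)f/C)·t_k = (k*(2*k**3 - 2*k + 3)/(8*k**3 + 12*k**2 + 4*k + 3))·t_k = k*(2*k**3 - 2*k + 3).
Δs = 8*k**3 + 12*k**2 + 4*k + 3, as required.
Sum = s_(8) − s_(0); s_(8) = 8088, s_(0) = 0 ⇒ 8088.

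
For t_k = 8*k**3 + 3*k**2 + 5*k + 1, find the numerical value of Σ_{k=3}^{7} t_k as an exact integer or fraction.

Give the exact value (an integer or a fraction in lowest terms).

r(k) = (8*k**3 + 27*k**2 + 35*k + 17)/(8*k**3 + 3*k**2 + 5*k + 1) after simplifying.
Normal form (A,B,C) = (1, 1, k**3 + 3*k**2/8 + 5*k/8 + 1/8).
Need (1)·f(k+1) − (1)·f(k) = k**3 + 3*k**2/8 + 5*k/8 + 1/8.
From deg A=0, deg B=0, deg C=3: d=4.
A polynomial solution: f(k) = k*(2*k - 1)*(k**2 - k + 1)/8.
Certificate R = B(k−1)f/C = k*(2*k - 1)*(k**2 - k + 1)/(8*k**3 + 3*k**2 + 5*k + 1) gives s_k = k*(2*k**3 - 3*k**2 + 3*k - 1).
Δs = 8*k**3 + 3*k**2 + 5*k + 1, as required.
Σ_(k=3)^(7) t_k = s_(8) − s_(3) = 6840 − (105) = 6735.

Σ = 6735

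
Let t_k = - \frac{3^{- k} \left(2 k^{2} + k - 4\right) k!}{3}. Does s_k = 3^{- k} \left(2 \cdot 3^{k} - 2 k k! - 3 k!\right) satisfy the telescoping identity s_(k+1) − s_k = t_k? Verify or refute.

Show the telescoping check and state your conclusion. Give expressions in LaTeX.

s_(k+1) = (6*3**k - 2*k**2*factorial(k) - 7*k*factorial(k) - 5*factorial(k))/(3*3**k)
s_(k+1) − s_k = -(2*k**2 + k - 4)*factorial(k)/(3*3**k)
(s_(k+1) − s_k) − t_k = 0

valid; difference matches t_k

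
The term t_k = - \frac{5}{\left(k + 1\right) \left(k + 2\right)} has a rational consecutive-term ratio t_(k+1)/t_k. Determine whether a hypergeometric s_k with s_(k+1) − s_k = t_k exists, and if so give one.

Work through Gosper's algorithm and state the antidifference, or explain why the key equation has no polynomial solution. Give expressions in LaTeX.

s_k = - \frac{5 k}{k + 1}

The ratio is (k + 1)/(k + 3).
So A=k + 1 and B=k + 3, with C=1.
Key eq: (k + 1)·f(k+1) = (k + 2)·f(k) + (1).
d = 1 from the (1,1,0) case.
Match coefficients ⇒ f(k) = k.
Certificate R = B(k−1)f/C = k*(k + 2) gives s_k = -5*k/(k + 1).
Verify: -5/(k**2 + 3*k + 2) matches t_k.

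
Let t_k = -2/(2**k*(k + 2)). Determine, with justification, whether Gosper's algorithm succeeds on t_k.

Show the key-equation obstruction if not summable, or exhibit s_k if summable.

The ratio is (k + 2)/(2*(k + 3)).
Normal form (A,B,C) = (k/2 + 1, k + 3, 1).
f must satisfy (k/2 + 1)·f(k+1) − (k + 2)·f(k) = 1.
d = -1 from the (1,1,0) case.
d = -1 < 0 ⇒ no nonzero polynomial f; not summable.

No — key equation has no polynomial f.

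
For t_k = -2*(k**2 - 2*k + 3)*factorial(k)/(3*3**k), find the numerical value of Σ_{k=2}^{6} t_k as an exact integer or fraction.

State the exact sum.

Ratio r(k) = (k**3 + k**2 + 2*k + 2)/(3*(k**2 - 2*k + 3)).
Factor: A=k/3 + 1/3; B=1; C=k**2 - 2*k + 3.
Solve (k/3 + 1/3)·f(k+1) − (1)·f(k) = k**2 - 2*k + 3.
deg f ≤ 1 (via 1,0,2).
Solve for f: f(k) = 3*(k - 1) (degree 1 ≤ 1).
Get s_k = R·t_k = -2*(k - 1)*factorial(k)/3**k with R(k) = B(k−1)f(k)/C(k) = 3*(k - 1)/(k**2 - 2*k + 3).
s_(k+1) − s_k = -2*(k**2 - 2*k + 3)*factorial(k)/(3*3**k) = t_k.
Telescoping: Σ = s_(7) − s_(2) = -2240/81 − (-4/9) = -2204/81.

Σ = -2204/81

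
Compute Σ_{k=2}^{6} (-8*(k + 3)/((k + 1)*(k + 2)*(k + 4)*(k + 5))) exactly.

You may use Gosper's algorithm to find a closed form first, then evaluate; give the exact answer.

Compute t_(k+1)/t_k: get (k + 1)*(k + 4)**2/((k + 3)**2*(k + 6)).
Gosper form: A/B · C(k+1)/C(k) with A=k + 1, B=k + 6, C=k**2 + 6*k + 9.
f must satisfy (k + 1)·f(k+1) − (k + 5)·f(k) = k**2 + 6*k + 9.
From deg A=1, deg B=1, deg C=2: d=4.
Coefficient equations give f(k) = k*(k + 2)*(k + 3)*(k + 5)/8.
Then R = B(k−1)f/C = k*(k + 2)*(k + 5)**2/(8*(k + 3)), so s_k = R(k)·t_k = k*(-k - 5)/(k**2 + 5*k + 4).
Δs = 8*(-k - 3)/(k**4 + 12*k**3 + 49*k**2 + 78*k + 40), as required.
Σ_(k=2)^(6) t_k = s_(7) − s_(2) = -21/22 − (-7/9) = -35/198.

Σ = -35/198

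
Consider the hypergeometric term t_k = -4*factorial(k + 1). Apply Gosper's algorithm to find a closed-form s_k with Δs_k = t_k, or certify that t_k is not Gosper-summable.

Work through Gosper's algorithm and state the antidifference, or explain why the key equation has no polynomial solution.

t_(k+1)/t_k = k + 2.
A = k + 2, B = 1, C = 1.
Need (k + 2)·f(k+1) − (1)·f(k) = 1.
From deg A=1, deg B=0, deg C=0: d=-1.
Negative degree bound (-1): no f exists, t_k not Gosper-summable.

none (Gosper's algorithm certifies no s_k)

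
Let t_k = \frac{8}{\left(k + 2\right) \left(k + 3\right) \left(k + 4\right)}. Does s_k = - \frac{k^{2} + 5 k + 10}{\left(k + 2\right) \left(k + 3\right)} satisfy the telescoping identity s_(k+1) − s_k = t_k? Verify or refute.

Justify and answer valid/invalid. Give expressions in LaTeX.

s_(k+1) = (-5*k - (k + 1)**2 - 15)/((k + 3)*(k + 4))
s_(k+1) − s_k = 8/(k**3 + 9*k**2 + 26*k + 24)
(s_(k+1) − s_k) − t_k = 0

Valid — Δs_k = t_k.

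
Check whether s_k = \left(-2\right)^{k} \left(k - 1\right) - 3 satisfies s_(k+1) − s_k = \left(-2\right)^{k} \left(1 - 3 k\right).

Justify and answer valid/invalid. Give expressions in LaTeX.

Valid — Δs_k = t_k.

s_(k+1) = (-2)**(k + 1)*k - 3
s_(k+1) − s_k = (-2)**k*(1 - 3*k)
(s_(k+1) − s_k) − t_k = 0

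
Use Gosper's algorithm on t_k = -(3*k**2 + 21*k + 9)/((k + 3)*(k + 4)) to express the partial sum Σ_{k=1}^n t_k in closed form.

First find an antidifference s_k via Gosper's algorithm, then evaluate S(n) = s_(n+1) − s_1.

S(n) = 3*n*(-4*n - 7)/(4*(n + 4))

The ratio is (k + 3)*(7*k + (k + 1)**2 + 10)/((k + 5)*(k**2 + 7*k + 3)).
A = k + 3, B = k + 5, C = k**2 + 7*k + 3.
Need (k + 3)·f(k+1) − (k + 4)·f(k) = k**2 + 7*k + 3.
d = 2 from the (1,1,2) case.
Solving with deg f ≤ 2: f(k) = k**2.
Then R = B(k−1)f/C = k**2*(k + 4)/(k**2 + 7*k + 3), so s_k = R(k)·t_k = -3*k**2/(k + 3).
Check: Δs_k = 3*(-k**2 - 7*k - 3)/(k**2 + 7*k + 12). ✓
Telescope: S(n) = s_(n+1) − s_(1) = 3*(-n**2 - 2*n - 1)/(n + 4) − (-3/4) = 3*n*(-4*n - 7)/(4*(n + 4)).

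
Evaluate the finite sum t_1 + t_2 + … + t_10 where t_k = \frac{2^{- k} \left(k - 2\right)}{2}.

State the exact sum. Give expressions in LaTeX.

Step 1: r(k) = (k - 1)/(2*(k - 2)).
A = 1/2, B = 1, C = k - 2.
Set up (1/2)·f(k+1) − (1)·f(k) − (k - 2) = 0.
Degrees (0,0,1) ⇒ d ≤ 1.
Solving with deg f ≤ 1: f(k) = -2*(k - 1).
R(k) = B(k−1)·f(k)/C(k) = -2*(k - 1)/(k - 2); s_k = R·t_k = (1 - k)/2**k.
Δs = (k - 2)/(2*2**k), as required.
Sum = s_(11) − s_(1); s_(11) = -5/1024, s_(1) = 0 ⇒ -5/1024.

Σ = -5/1024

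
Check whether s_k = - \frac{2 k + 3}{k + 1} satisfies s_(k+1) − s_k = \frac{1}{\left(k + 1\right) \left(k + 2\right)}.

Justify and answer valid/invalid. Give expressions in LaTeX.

Valid — Δs_k = t_k.

s_(k+1) = (-2*k - 5)/(k + 2)
s_(k+1) − s_k = 1/(k**2 + 3*k + 2)
(s_(k+1) − s_k) − t_k = 0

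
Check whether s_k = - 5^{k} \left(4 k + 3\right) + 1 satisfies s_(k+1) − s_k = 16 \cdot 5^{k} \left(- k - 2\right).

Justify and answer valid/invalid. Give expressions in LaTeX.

valid; difference matches t_k

s_(k+1) = -5*5**k*(4*k + 7) + 1
s_(k+1) − s_k = 16*5**k*(-k - 2)
(s_(k+1) − s_k) − t_k = 0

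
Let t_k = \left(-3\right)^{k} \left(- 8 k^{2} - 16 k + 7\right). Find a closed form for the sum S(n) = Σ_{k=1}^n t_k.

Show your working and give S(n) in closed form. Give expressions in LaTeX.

t_(k+1)/t_k = 3*(-8*k**2 - 32*k - 17)/(8*k**2 + 16*k - 7).
Normal form (A,B,C) = (-3, 1, k**2 + 2*k - 7/8).
Set up (-3)·f(k+1) − (1)·f(k) − (k**2 + 2*k - 7/8) = 0.
Bound: deg f ≤ 2.
Solving with deg f ≤ 2: f(k) = -(2*k**2 + k - 4)/8.
So s_k = (B(k−1)f/C)·t_k = (-(2*k**2 + k - 4)/(8*k**2 + 16*k - 7))·t_k = (-3)**k*(2*k**2 + k - 4).
s_(k+1) − s_k = (-3)**k*(-8*k**2 - 16*k + 7) = t_k.
s_(n+1) = (-3)**(n + 1)*(2*n**2 + 5*n - 1) and s_(1) = 3, so S(n) = -6*(-3)**n*n**2 - 15*(-3)**n*n + 3*(-3)**n - 3.

S(n) = - 6 \left(-3\right)^{n} n^{2} - 15 \left(-3\right)^{n} n + 3 \left(-3\right)^{n} - 3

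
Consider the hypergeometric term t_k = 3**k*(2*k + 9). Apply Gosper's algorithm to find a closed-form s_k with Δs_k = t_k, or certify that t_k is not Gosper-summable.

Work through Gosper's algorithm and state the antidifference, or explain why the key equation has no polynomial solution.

Compute t_(k+1)/t_k: get 3*(2*k + 11)/(2*k + 9).
So A=3 and B=1, with C=k + 9/2.
f must satisfy (3)·f(k+1) − (1)·f(k) = k + 9/2.
Bound: deg f ≤ 1.
Solving with deg f ≤ 1: f(k) = (k + 3)/2.
Get s_k = R·t_k = 3**k*(k + 3) with R(k) = B(k−1)f(k)/C(k) = (k + 3)/(2*k + 9).
Verify: 3**k*(2*k + 9) matches t_k.

s_k = 3**k*(k + 3)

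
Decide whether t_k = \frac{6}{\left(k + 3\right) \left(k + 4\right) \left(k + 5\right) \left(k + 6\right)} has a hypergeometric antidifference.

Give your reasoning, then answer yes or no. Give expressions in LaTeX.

Yes. s_k = \frac{k \left(k^{2} + 12 k + 47\right)}{30 \left(k + 3\right) \left(k + 4\right) \left(k + 5\right)}.

The ratio is (k + 3)/(k + 7).
So A=k + 3 and B=k + 7, with C=1.
Need (k + 3)·f(k+1) − (k + 6)·f(k) = 1.
Degrees (1,1,0) ⇒ d ≤ 3.
Solving with deg f ≤ 3: f(k) = k*(k**2 + 12*k + 47)/180.
So s_k = (B(k−1)f/C)·t_k = (k*(k + 6)*(k**2 + 12*k + 47)/180)·t_k = k*(k**2 + 12*k + 47)/(30*(k + 3)*(k + 4)*(k + 5)).
Verify: 6/(k**4 + 18*k**3 + 119*k**2 + 342*k + 360) matches t_k.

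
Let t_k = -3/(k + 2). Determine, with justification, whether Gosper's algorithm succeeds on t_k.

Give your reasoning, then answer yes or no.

Compute t_(k+1)/t_k: get (k + 2)/(k + 3).
Gosper form: A/B · C(k+1)/C(k) with A=k + 2, B=k + 3, C=1.
Need (k + 2)·f(k+1) − (k + 2)·f(k) = 1.
From deg A=1, deg B=1, deg C=0: d=0.
Write f(k) = c0. Then LHS − RHS = -1, requiring -1 = 0: contradictory. No certificate.

No — the linear system for f has no solution.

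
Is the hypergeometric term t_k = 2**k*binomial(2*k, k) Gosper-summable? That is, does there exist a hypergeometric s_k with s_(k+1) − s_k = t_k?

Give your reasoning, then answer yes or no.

Step 1: r(k) = 4*(2*k + 1)/(k + 1).
Normal form (A,B,C) = (8*k + 4, k + 1, 1).
Need (8*k + 4)·f(k+1) − (k)·f(k) = 1.
deg f ≤ -1 (via 1,1,0).
Bound -1 < 0, so the key equation has no polynomial solution.

No. Not Gosper-summable.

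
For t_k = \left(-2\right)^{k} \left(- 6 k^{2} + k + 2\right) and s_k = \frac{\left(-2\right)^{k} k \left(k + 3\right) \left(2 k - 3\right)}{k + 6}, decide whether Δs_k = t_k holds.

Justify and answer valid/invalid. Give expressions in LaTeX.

Invalid: residual \frac{\left(-2\right)^{k} \left(18 k^{3} + 111 k^{2} - 33 k - 36\right)}{k^{2} + 13 k + 42} ≠ 0.

s_(k+1) = (-2)**(k + 1)*(k + 1)*(k + 4)*(2*k - 1)/(k + 7)
s_(k+1) − s_k = (-2)**k*(-6*k**4 - 59*k**3 - 126*k**2 + 35*k + 48)/(k**2 + 13*k + 42)
(s_(k+1) − s_k) − t_k = (-2)**k*(18*k**3 + 111*k**2 - 33*k - 36)/(k**2 + 13*k + 42)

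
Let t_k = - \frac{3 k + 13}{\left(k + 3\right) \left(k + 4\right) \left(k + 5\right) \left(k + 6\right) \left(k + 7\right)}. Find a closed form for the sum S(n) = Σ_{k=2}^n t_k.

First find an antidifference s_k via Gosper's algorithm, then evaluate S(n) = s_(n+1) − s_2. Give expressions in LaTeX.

Ratio r(k) = (k + 3)*(3*k + 16)/((k + 8)*(3*k + 13)).
Factor: A=k + 3; B=k + 8; C=k + 13/3.
Key eq: (k + 3)·f(k+1) = (k + 7)·f(k) + (k + 13/3).
Degrees (1,1,1) ⇒ d ≤ 4.
Solve for f: f(k) = k*(k + 4)*(k**2 + 14*k + 63)/270 (degree 4 ≤ 4).
R(k) = B(k−1)·f(k)/C(k) = k*(k + 4)*(k + 7)*(k**2 + 14*k + 63)/(90*(3*k + 13)); s_k = R·t_k = k*(-k**2 - 14*k - 63)/(90*(k**3 + 14*k**2 + 63*k + 90)).
Check: Δs_k = (-3*k - 13)/(k**5 + 25*k**4 + 245*k**3 + 1175*k**2 + 2754*k + 2520). ✓
Evaluate: s_(n+1) = (-n**3 - 17*n**2 - 94*n - 78)/(90*(n**3 + 17*n**2 + 94*n + 168)); subtract s_(2) = -19/2520 ⇒ S(n) = (-n**3 - 17*n**2 - 94*n + 112)/(280*(n**3 + 17*n**2 + 94*n + 168)).

S(n) = \frac{- n^{3} - 17 n^{2} - 94 n + 112}{280 \left(n^{3} + 17 n^{2} + 94 n + 168\right)}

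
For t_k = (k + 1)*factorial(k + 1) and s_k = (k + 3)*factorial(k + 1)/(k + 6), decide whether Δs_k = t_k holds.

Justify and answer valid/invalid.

s_(k+1) = (k + 4)*factorial(k + 2)/(k + 7)
s_(k+1) − s_k = (k**3 + 11*k**2 + 34*k + 27)*factorial(k + 1)/((k + 6)*(k + 7))
(s_(k+1) − s_k) − t_k = -3*(k**2 + 7*k + 5)*factorial(k + 1)/((k + 6)*(k + 7))

Invalid: residual -3*(k**2 + 7*k + 5)*factorial(k + 1)/((k + 6)*(k + 7)) ≠ 0.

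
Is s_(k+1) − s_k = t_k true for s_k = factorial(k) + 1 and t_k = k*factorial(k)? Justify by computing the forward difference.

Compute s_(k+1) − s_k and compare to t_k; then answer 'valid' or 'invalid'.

s_(k+1) = k*factorial(k) + factorial(k) + 1
s_(k+1) − s_k = k*factorial(k)
(s_(k+1) − s_k) − t_k = 0

valid; difference matches t_k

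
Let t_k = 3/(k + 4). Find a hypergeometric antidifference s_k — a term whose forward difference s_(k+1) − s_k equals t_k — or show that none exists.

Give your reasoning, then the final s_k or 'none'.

Ratio r(k) = (k + 4)/(k + 5).
Take A(k)=k + 4, B(k)=k + 5, C(k)=1.
Key eq: (k + 4)·f(k+1) = (k + 4)·f(k) + (1).
d = 0 from the (1,1,0) case.
f = c0 ⇒ A·f(k+1) − B(k−1)·f(k) − C = -1. The system {-1 = 0} is inconsistent; no antidifference.

not Gosper-summable; s_k does not exist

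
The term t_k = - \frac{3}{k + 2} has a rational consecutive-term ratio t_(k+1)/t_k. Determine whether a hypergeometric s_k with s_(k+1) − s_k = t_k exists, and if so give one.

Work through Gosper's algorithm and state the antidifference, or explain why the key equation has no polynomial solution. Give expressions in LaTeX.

not Gosper-summable; s_k does not exist

Ratio r(k) = (k + 2)/(k + 3).
Take A(k)=k + 2, B(k)=k + 3, C(k)=1.
Key eq: (k + 2)·f(k+1) = (k + 2)·f(k) + (1).
Bound: deg f ≤ 0.
Put f(k) = c0: A·f(k+1) − B(k−1)·f(k) − C = -1; need -1 = 0 — inconsistent ⇒ no f, not summable.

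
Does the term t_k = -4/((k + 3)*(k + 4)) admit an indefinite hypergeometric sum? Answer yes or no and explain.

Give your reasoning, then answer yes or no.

Yes. s_k = -4*k/(3*k + 9).

Compute t_(k+1)/t_k: get (k + 3)/(k + 5).
Take A(k)=k + 3, B(k)=k + 5, C(k)=1.
Need (k + 3)·f(k+1) − (k + 4)·f(k) = 1.
Degrees (1,1,0) ⇒ d ≤ 1.
A polynomial solution: f(k) = k/3.
Then R = B(k−1)f/C = k*(k + 4)/3, so s_k = R(k)·t_k = -4*k/(3*k + 9).
Check: Δs_k = -4/(k**2 + 7*k + 12). ✓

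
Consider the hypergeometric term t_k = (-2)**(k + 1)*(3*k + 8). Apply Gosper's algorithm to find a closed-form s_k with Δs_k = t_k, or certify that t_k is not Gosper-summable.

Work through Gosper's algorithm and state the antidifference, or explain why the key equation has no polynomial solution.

s_k = 2*(-2)**k*(k + 2)

Compute t_(k+1)/t_k: get 2*(-3*k - 11)/(3*k + 8).
A = -2, B = 1, C = k + 8/3.
Need (-2)·f(k+1) − (1)·f(k) = k + 8/3.
d = 1 from the (0,0,1) case.
Match coefficients ⇒ f(k) = -(k + 2)/3.
So s_k = (B(k−1)f/C)·t_k = (-(k + 2)/(3*k + 8))·t_k = 2*(-2)**k*(k + 2).
s_(k+1) − s_k = (-2)**(k + 1)*(3*k + 8) = t_k.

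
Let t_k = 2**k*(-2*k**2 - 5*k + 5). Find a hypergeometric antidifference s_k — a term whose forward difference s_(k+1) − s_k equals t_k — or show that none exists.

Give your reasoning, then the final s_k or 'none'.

s_k = 2**k*(-2*k**2 + 3*k + 3)

t_(k+1)/t_k = 2*(5*k + 2*(k + 1)**2)/(2*k**2 + 5*k - 5).
A = 2, B = 1, C = k**2 + 5*k/2 - 5/2.
Key eq: (2)·f(k+1) = (1)·f(k) + (k**2 + 5*k/2 - 5/2).
Degrees (0,0,2) ⇒ d ≤ 2.
Solving with deg f ≤ 2: f(k) = (2*k**2 - 3*k - 3)/2.
Then R = B(k−1)f/C = (2*k**2 - 3*k - 3)/(2*k**2 + 5*k - 5), so s_k = R(k)·t_k = 2**k*(-2*k**2 + 3*k + 3).
Verify: 2**k*(-2*k**2 - 5*k + 5) matches t_k.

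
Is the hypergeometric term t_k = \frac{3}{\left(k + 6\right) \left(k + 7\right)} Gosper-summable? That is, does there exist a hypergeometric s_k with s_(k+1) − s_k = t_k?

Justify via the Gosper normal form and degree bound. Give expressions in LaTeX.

Yes. s_k = \frac{k}{2 \left(k + 6\right)}.

t_(k+1)/t_k = (k + 6)/(k + 8).
Take A(k)=k + 6, B(k)=k + 8, C(k)=1.
Need (k + 6)·f(k+1) − (k + 7)·f(k) = 1.
Degrees (1,1,0) ⇒ d ≤ 1.
Solving with deg f ≤ 1: f(k) = k/6.
Then R = B(k−1)f/C = k*(k + 7)/6, so s_k = R(k)·t_k = k/(2*(k + 6)).
s_(k+1) − s_k = 3/(k**2 + 13*k + 42) = t_k.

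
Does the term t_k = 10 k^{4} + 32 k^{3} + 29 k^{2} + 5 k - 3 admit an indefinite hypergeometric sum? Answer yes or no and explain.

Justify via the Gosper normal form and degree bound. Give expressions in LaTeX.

Yes. s_k = k \left(2 k^{4} + 3 k^{3} - 3 k^{2} - 4 k - 1\right).

Ratio r(k) = (10*k**4 + 72*k**3 + 185*k**2 + 199*k + 73)/(10*k**4 + 32*k**3 + 29*k**2 + 5*k - 3).
Take A(k)=1, B(k)=1, C(k)=k**4 + 16*k**3/5 + 29*k**2/10 + k/2 - 3/10.
Need (1)·f(k+1) − (1)·f(k) = k**4 + 16*k**3/5 + 29*k**2/10 + k/2 - 3/10.
From deg A=0, deg B=0, deg C=4: d=5.
Coefficient equations give f(k) = k*(2*k + 1)*(k**3 + k**2 - 2*k - 1)/10.
Certificate R = B(k−1)f/C = k*(2*k + 1)*(k**3 + k**2 - 2*k - 1)/(10*k**4 + 32*k**3 + 29*k**2 + 5*k - 3) gives s_k = k*(2*k**4 + 3*k**3 - 3*k**2 - 4*k - 1).
Δs = 10*k**4 + 32*k**3 + 29*k**2 + 5*k - 3, as required.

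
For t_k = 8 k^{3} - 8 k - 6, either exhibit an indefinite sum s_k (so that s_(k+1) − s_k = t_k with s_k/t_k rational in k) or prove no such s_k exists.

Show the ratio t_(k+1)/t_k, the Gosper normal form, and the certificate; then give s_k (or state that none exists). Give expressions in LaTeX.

s_k = 2 k \left(k^{3} - 2 k^{2} - k - 1\right)

The ratio is (4*k - 4*(k + 1)**3 + 7)/(-4*k**3 + 4*k + 3).
A = 1, B = 1, C = k**3 - k - 3/4.
f must satisfy (1)·f(k+1) − (1)·f(k) = k**3 - k - 3/4.
deg f ≤ 4 (via 0,0,3).
A polynomial solution: f(k) = k*(k**3 - 2*k**2 - k - 1)/4.
Then R = B(k−1)f/C = k*(k**3 - 2*k**2 - k - 1)/(4*k**3 - 4*k - 3), so s_k = R(k)·t_k = 2*k*(k**3 - 2*k**2 - k - 1).
Check: Δs_k = 8*k**3 - 8*k - 6. ✓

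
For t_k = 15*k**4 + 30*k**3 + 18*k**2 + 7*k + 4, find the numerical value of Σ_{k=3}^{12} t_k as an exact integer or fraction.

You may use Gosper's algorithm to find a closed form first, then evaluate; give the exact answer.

Σ = 1104820

r(k) = (15*k**4 + 90*k**3 + 198*k**2 + 193*k + 74)/(15*k**4 + 30*k**3 + 18*k**2 + 7*k + 4) after simplifying.
Gosper form: A/B · C(k+1)/C(k) with A=1, B=1, C=k**4 + 2*k**3 + 6*k**2/5 + 7*k/15 + 4/15.
Need (1)·f(k+1) − (1)·f(k) = k**4 + 2*k**3 + 6*k**2/5 + 7*k/15 + 4/15.
Bound: deg f ≤ 5.
Solving with deg f ≤ 5: f(k) = k*(k + 1)*(3*k**3 - 3*k**2 - k + 3)/15.
Certificate R = B(k−1)f/C = k*(3*k**3 - 3*k**2 - k + 3)/(15*k**3 + 15*k**2 + 3*k + 4) gives s_k = k*(3*k**4 - 4*k**2 + 2*k + 3).
s_(k+1) − s_k = 15*k**4 + 30*k**3 + 18*k**2 + 7*k + 4 = t_k.
Telescoping: Σ = s_(13) − s_(3) = 1105468 − (648) = 1104820.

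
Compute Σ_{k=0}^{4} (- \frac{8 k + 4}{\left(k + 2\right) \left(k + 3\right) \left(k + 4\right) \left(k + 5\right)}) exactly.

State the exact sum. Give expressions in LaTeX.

t_(k+1)/t_k = (k + 2)*(2*k + 3)/((k + 6)*(2*k + 1)).
So A=k + 2 and B=k + 6, with C=k + 1/2.
Need (k + 2)·f(k+1) − (k + 5)·f(k) = k + 1/2.
Bound: deg f ≤ 3.
Coefficient equations give f(k) = k*(k**2 + 9*k + 2)/48.
R(k) = B(k−1)·f(k)/C(k) = k*(k + 5)*(k**2 + 9*k + 2)/(24*(2*k + 1)); s_k = R·t_k = -k*(k**2 + 9*k + 2)/(6*(k + 2)*(k + 3)*(k + 4)).
Check: Δs_k = 4*(-2*k - 1)/(k**4 + 14*k**3 + 71*k**2 + 154*k + 120). ✓
Σ_(k=0)^(4) t_k = s_(5) − s_(0) = -5/42 − (0) = -5/42.

Σ = -5/42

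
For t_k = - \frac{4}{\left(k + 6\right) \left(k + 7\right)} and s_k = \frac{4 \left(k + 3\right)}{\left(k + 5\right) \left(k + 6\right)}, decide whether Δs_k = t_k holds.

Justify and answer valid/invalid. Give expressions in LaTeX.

s_(k+1) = 4*(k + 4)/((k + 6)*(k + 7))
s_(k+1) − s_k = 4*(-k - 1)/(k**3 + 18*k**2 + 107*k + 210)
(s_(k+1) − s_k) − t_k = 16/(k**3 + 18*k**2 + 107*k + 210)

Invalid: residual \frac{16}{k^{3} + 18 k^{2} + 107 k + 210} ≠ 0.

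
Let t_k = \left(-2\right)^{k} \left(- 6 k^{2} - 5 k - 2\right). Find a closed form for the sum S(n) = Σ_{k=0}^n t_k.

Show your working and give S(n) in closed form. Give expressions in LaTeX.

Ratio r(k) = 2*(-6*k**2 - 17*k - 13)/(6*k**2 + 5*k + 2).
Gosper form: A/B · C(k+1)/C(k) with A=-2, B=1, C=k**2 + 5*k/6 + 1/3.
Set up (-2)·f(k+1) − (1)·f(k) − (k**2 + 5*k/6 + 1/3) = 0.
Bound: deg f ≤ 2.
Solving with deg f ≤ 2: f(k) = -k*(2*k - 1)/6.
Get s_k = R·t_k = (-2)**k*k*(2*k - 1) with R(k) = B(k−1)f(k)/C(k) = -k*(2*k - 1)/(6*k**2 + 5*k + 2).
Verify: (-2)**k*(-6*k**2 - 5*k - 2) matches t_k.
Telescope: S(n) = s_(n+1) − s_(0) = (-2)**(n + 1)*(2*n**2 + 3*n + 1) − (0) = (-2)**(n + 1)*(2*n**2 + 3*n + 1).

S(n) = \left(-2\right)^{n + 1} \left(2 n^{2} + 3 n + 1\right)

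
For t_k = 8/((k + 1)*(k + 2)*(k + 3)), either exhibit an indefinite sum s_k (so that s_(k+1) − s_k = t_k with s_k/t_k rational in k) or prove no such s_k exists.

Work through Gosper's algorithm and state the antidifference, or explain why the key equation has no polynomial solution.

s_k = 2*k*(k + 3)/((k + 1)*(k + 2))

Compute t_(k+1)/t_k: get (k + 1)/(k + 4).
Factor: A=k + 1; B=k + 4; C=1.
Key eq: (k + 1)·f(k+1) = (k + 3)·f(k) + (1).
Degrees (1,1,0) ⇒ d ≤ 2.
Solve for f: f(k) = k*(k + 3)/4 (degree 2 ≤ 2).
Get s_k = R·t_k = 2*k*(k + 3)/((k + 1)*(k + 2)) with R(k) = B(k−1)f(k)/C(k) = k*(k + 3)**2/4.
Δs = 8/(k**3 + 6*k**2 + 11*k + 6), as required.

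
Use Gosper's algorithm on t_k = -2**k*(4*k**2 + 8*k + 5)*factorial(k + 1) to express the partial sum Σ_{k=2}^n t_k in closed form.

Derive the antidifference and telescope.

The ratio is 2*(4*k**3 + 24*k**2 + 49*k + 34)/(4*k**2 + 8*k + 5).
So A=2*k + 4 and B=1, with C=k**2 + 2*k + 5/4.
Key eq: (2*k + 4)·f(k+1) = (1)·f(k) + (k**2 + 2*k + 5/4).
From deg A=1, deg B=0, deg C=2: d=1.
Match coefficients ⇒ f(k) = (2*k - 1)/4.
R(k) = B(k−1)·f(k)/C(k) = (2*k - 1)/(4*k**2 + 8*k + 5); s_k = R·t_k = -2**k*(2*k - 1)*factorial(k + 1).
s_(k+1) − s_k = -2**k*(4*k**2 + 8*k + 5)*factorial(k + 1) = t_k.
Σ_(k=2)^n t_k = s_(n+1) − s_(2) = (-2**(n + 1)*(2*n + 1)*factorial(n + 2)) − (-72), i.e. -4*2**n*n*factorial(n + 2) - 2*2**n*factorial(n + 2) + 72.

S(n) = -4*2**n*n*factorial(n + 2) - 2*2**n*factorial(n + 2) + 72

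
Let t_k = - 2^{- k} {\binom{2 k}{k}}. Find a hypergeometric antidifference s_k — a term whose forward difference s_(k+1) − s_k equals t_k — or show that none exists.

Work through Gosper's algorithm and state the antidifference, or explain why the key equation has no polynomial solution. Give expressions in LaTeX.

Compute t_(k+1)/t_k: get (2*k + 1)/(k + 1).
So A=2*k + 1 and B=k + 1, with C=1.
Solve (2*k + 1)·f(k+1) − (k)·f(k) = 1.
d = -1 from the (1,1,0) case.
Negative degree bound (-1): no f exists, t_k not Gosper-summable.

not Gosper-summable; s_k does not exist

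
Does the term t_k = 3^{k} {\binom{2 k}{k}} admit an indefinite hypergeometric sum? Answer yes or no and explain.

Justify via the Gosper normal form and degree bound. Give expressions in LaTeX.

No. Not Gosper-summable.

The ratio is 6*(2*k + 1)/(k + 1).
So A=12*k + 6 and B=k + 1, with C=1.
Need (12*k + 6)·f(k+1) − (k)·f(k) = 1.
d = -1 from the (1,1,0) case.
d = -1 < 0 ⇒ no nonzero polynomial f; not summable.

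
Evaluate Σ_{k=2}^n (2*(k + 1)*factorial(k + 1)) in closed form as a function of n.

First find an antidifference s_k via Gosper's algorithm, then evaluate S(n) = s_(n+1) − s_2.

S(n) = 2*factorial(n + 2) - 12

Compute t_(k+1)/t_k: get (k + 2)**2/(k + 1).
So A=k + 2 and B=1, with C=k + 1.
Set up (k + 2)·f(k+1) − (1)·f(k) − (k + 1) = 0.
Degrees (1,0,1) ⇒ d ≤ 0.
Solving with deg f ≤ 0: f(k) = 1.
Certificate R = B(k−1)f/C = 1/(k + 1) gives s_k = 2*factorial(k + 1).
Check: Δs_k = 2*(k + 1)*factorial(k + 1). ✓
Σ_(k=2)^n t_k = s_(n+1) − s_(2) = (2*factorial(n + 2)) − (12), i.e. 2*factorial(n + 2) - 12.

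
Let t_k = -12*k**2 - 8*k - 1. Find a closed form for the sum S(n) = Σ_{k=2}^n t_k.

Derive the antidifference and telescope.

S(n) = -4*n**3 - 10*n**2 - 7*n + 21

Step 1: r(k) = (12*k**2 + 32*k + 21)/(12*k**2 + 8*k + 1).
So A=1 and B=1, with C=k**2 + 2*k/3 + 1/12.
Set up (1)·f(k+1) − (1)·f(k) − (k**2 + 2*k/3 + 1/12) = 0.
From deg A=0, deg B=0, deg C=2: d=3.
Solving with deg f ≤ 3: f(k) = k*(4*k**2 - 2*k - 1)/12.
Certificate R = B(k−1)f/C = k*(4*k**2 - 2*k - 1)/((2*k + 1)*(6*k + 1)) gives s_k = k*(-4*k**2 + 2*k + 1).
Δs = -12*k**2 - 8*k - 1, as required.
s_(n+1) = -4*n**3 - 10*n**2 - 7*n - 1 and s_(2) = -22, so S(n) = -4*n**3 - 10*n**2 - 7*n + 21.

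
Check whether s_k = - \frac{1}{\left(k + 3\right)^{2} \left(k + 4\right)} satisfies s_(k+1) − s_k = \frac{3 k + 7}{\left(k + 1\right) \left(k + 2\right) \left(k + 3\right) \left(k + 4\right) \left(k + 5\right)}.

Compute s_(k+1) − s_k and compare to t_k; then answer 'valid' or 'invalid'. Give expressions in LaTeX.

s_(k+1) = -1/((k + 4)**2*(k + 5))
s_(k+1) − s_k = (3*k + 11)/(k**5 + 19*k**4 + 143*k**3 + 533*k**2 + 984*k + 720)
(s_(k+1) − s_k) − t_k = 2*(-4*k**2 - 23*k - 31)/(k**7 + 22*k**6 + 202*k**5 + 1000*k**4 + 2869*k**3 + 4738*k**2 + 4128*k + 1440)

Invalid: residual \frac{2 \left(- 4 k^{2} - 23 k - 31\right)}{k^{7} + 22 k^{6} + 202 k^{5} + 1000 k^{4} + 2869 k^{3} + 4738 k^{2} + 4128 k + 1440} ≠ 0.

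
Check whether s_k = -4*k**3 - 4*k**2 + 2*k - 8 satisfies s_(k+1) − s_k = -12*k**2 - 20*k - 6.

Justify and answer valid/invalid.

s_(k+1) = -4*k**3 - 16*k**2 - 18*k - 14
s_(k+1) − s_k = -12*k**2 - 20*k - 6
(s_(k+1) − s_k) − t_k = 0

Valid: the claim telescopes to t_k.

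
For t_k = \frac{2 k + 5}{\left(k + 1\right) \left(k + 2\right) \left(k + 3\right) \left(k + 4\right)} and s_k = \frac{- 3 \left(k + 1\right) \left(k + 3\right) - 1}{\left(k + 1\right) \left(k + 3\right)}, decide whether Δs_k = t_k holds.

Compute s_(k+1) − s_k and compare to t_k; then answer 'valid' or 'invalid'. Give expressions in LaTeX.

Valid: the claim telescopes to t_k.

s_(k+1) = (-3*(k + 2)*(k + 4) - 1)/((k + 2)*(k + 4))
s_(k+1) − s_k = (2*k + 5)/(k**4 + 10*k**3 + 35*k**2 + 50*k + 24)
(s_(k+1) − s_k) − t_k = 0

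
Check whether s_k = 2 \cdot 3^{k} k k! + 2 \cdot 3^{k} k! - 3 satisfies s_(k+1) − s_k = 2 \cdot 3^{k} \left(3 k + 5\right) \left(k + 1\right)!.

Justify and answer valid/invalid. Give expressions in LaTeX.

Valid: the claim telescopes to t_k.

s_(k+1) = 6*3**k*k**2*factorial(k) + 18*3**k*k*factorial(k) + 12*3**k*factorial(k) - 3
s_(k+1) − s_k = 2*3**k*(3*k + 5)*factorial(k + 1)
(s_(k+1) − s_k) − t_k = 0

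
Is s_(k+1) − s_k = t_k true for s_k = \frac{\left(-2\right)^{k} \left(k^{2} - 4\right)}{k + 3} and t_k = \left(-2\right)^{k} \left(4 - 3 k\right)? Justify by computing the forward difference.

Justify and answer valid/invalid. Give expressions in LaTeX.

s_(k+1) = (-2)**(k + 1)*((k + 1)**2 - 4)/(k + 4)
s_(k+1) − s_k = (-2)**k*(-3*k**3 - 14*k**2 - 2*k + 34)/(k**2 + 7*k + 12)
(s_(k+1) − s_k) − t_k = (-2)**k*(3*k**2 + 6*k - 14)/(k**2 + 7*k + 12)

Invalid: residual \frac{\left(-2\right)^{k} \left(3 k^{2} + 6 k - 14\right)}{k^{2} + 7 k + 12} ≠ 0.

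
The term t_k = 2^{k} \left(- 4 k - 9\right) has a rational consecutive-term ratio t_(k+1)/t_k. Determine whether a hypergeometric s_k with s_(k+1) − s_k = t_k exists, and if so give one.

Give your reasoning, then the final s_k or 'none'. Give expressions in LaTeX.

s_k = 2^{k} \left(- 4 k - 1\right)

r(k) = 2*(4*k + 13)/(4*k + 9) after simplifying.
Gosper form: A/B · C(k+1)/C(k) with A=2, B=1, C=k + 9/4.
Key eq: (2)·f(k+1) = (1)·f(k) + (k + 9/4).
deg f ≤ 1 (via 0,0,1).
Solve for f: f(k) = (4*k + 1)/4 (degree 1 ≤ 1).
R(k) = B(k−1)·f(k)/C(k) = (4*k + 1)/(4*k + 9); s_k = R·t_k = 2**k*(-4*k - 1).
Δs = 2**k*(-4*k - 9), as required.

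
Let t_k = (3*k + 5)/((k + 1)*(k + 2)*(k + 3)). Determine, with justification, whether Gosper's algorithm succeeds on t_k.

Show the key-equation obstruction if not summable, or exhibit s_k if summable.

Compute t_(k+1)/t_k: get (k + 1)*(3*k + 8)/((k + 4)*(3*k + 5)).
A = k + 1, B = k + 4, C = k + 5/3.
Key eq: (k + 1)·f(k+1) = (k + 3)·f(k) + (k + 5/3).
deg f ≤ 2 (via 1,1,1).
Solve for f: f(k) = k*(2*k + 3)/3 (degree 2 ≤ 2).
Certificate R = B(k−1)f/C = k*(k + 3)*(2*k + 3)/(3*k + 5) gives s_k = k*(2*k + 3)/((k + 1)*(k + 2)).
Δs = (3*k + 5)/(k**3 + 6*k**2 + 11*k + 6), as required.

Yes. s_k = k*(2*k + 3)/((k + 1)*(k + 2)).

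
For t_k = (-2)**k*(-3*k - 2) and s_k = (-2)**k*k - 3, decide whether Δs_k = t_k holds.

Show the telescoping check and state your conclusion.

Valid: the claim telescopes to t_k.

s_(k+1) = (-2)**(k + 1)*(k + 1) - 3
s_(k+1) − s_k = (-2)**k*(-3*k - 2)
(s_(k+1) − s_k) − t_k = 0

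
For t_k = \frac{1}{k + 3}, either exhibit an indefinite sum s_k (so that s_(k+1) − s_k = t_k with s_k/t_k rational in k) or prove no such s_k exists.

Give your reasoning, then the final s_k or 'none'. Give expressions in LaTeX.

t_(k+1)/t_k = (k + 3)/(k + 4).
So A=k + 3 and B=k + 4, with C=1.
Key eq: (k + 3)·f(k+1) = (k + 3)·f(k) + (1).
deg f ≤ 0 (via 1,1,0).
Put f(k) = c0: A·f(k+1) − B(k−1)·f(k) − C = -1; need -1 = 0 — inconsistent ⇒ no f, not summable.

none — t_k is not Gosper-summable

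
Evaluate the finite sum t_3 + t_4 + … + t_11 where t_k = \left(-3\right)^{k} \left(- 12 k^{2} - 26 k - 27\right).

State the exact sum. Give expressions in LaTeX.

Σ = 243932391

t_(k+1)/t_k = 3*(-12*k**2 - 50*k - 65)/(12*k**2 + 26*k + 27).
So A=-3 and B=1, with C=k**2 + 13*k/6 + 9/4.
Solve (-3)·f(k+1) − (1)·f(k) = k**2 + 13*k/6 + 9/4.
From deg A=0, deg B=0, deg C=2: d=2.
Solving with deg f ≤ 2: f(k) = -(3*k**2 + 2*k + 3)/12.
So s_k = (B(k−1)f/C)·t_k = (-(3*k**2 + 2*k + 3)/(12*k**2 + 26*k + 27))·t_k = (-3)**k*(3*k**2 + 2*k + 3).
Verify: (-3)**k*(-12*k**2 - 26*k - 27) matches t_k.
Telescoping: Σ = s_(12) − s_(3) = 243931419 − (-972) = 243932391.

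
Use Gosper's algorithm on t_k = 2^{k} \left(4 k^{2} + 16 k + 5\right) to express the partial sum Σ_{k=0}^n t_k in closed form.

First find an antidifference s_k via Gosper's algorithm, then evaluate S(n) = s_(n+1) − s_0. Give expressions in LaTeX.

S(n) = 2^{n + 1} + 2^{n + 3} n^{2} + 2^{n + 4} n + 3

Compute t_(k+1)/t_k: get 2*(4*k**2 + 24*k + 25)/(4*k**2 + 16*k + 5).
Take A(k)=2, B(k)=1, C(k)=k**2 + 4*k + 5/4.
f must satisfy (2)·f(k+1) − (1)·f(k) = k**2 + 4*k + 5/4.
deg f ≤ 2 (via 0,0,2).
Solve for f: f(k) = (4*k**2 - 3)/4 (degree 2 ≤ 2).
Get s_k = R·t_k = 2**k*(4*k**2 - 3) with R(k) = B(k−1)f(k)/C(k) = (4*k**2 - 3)/(4*k**2 + 16*k + 5).
Δs = 2**k*(4*k**2 + 16*k + 5), as required.
s_(n+1) = 2**(n + 1)*(4*n**2 + 8*n + 1) and s_(0) = -3, so S(n) = 2**(n + 1) + 2**(n + 3)*n**2 + 2**(n + 4)*n + 3.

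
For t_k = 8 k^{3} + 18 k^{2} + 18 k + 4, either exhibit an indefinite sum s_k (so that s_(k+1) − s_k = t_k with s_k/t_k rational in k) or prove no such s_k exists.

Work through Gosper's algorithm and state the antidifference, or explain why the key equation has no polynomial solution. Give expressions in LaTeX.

s_k = 2 k \left(k^{3} + k^{2} + k - 1\right)

t_(k+1)/t_k = (4*k**3 + 21*k**2 + 39*k + 24)/(4*k**3 + 9*k**2 + 9*k + 2).
A = 1, B = 1, C = k**3 + 9*k**2/4 + 9*k/4 + 1/2.
Set up (1)·f(k+1) − (1)·f(k) − (k**3 + 9*k**2/4 + 9*k/4 + 1/2) = 0.
From deg A=0, deg B=0, deg C=3: d=4.
A polynomial solution: f(k) = k*(k**3 + k**2 + k - 1)/4.
Then R = B(k−1)f/C = k*(k**3 + k**2 + k - 1)/(4*k**3 + 9*k**2 + 9*k + 2), so s_k = R(k)·t_k = 2*k*(k**3 + k**2 + k - 1).
Verify: 8*k**3 + 18*k**2 + 18*k + 4 matches t_k.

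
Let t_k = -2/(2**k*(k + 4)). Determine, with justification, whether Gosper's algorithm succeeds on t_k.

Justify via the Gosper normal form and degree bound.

The ratio is (k + 4)/(2*(k + 5)).
Gosper form: A/B · C(k+1)/C(k) with A=k/2 + 2, B=k + 5, C=1.
Solve (k/2 + 2)·f(k+1) − (k + 4)·f(k) = 1.
From deg A=1, deg B=1, deg C=0: d=-1.
Bound -1 < 0, so the key equation has no polynomial solution.

No. Not Gosper-summable.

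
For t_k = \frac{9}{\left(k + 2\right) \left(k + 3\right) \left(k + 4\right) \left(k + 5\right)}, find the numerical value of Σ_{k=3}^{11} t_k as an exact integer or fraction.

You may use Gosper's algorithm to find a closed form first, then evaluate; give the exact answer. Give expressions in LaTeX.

t_(k+1)/t_k = (k + 2)/(k + 6).
A = k + 2, B = k + 6, C = 1.
f must satisfy (k + 2)·f(k+1) − (k + 5)·f(k) = 1.
Degrees (1,1,0) ⇒ d ≤ 3.
A polynomial solution: f(k) = k*(k**2 + 9*k + 26)/72.
R(k) = B(k−1)·f(k)/C(k) = k*(k + 5)*(k**2 + 9*k + 26)/72; s_k = R·t_k = k*(k**2 + 9*k + 26)/(8*(k + 2)*(k + 3)*(k + 4)).
Δs = 9/(k**4 + 14*k**3 + 71*k**2 + 154*k + 120), as required.
Evaluate s at k=12 and k=3: 139/1120 and 31/280; difference 3/224.

Σ = 3/224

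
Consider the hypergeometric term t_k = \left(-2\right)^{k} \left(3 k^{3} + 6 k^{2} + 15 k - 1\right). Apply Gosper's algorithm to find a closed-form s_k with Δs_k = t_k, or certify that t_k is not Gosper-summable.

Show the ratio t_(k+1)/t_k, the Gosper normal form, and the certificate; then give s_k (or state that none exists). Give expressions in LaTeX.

s_k = \left(-2\right)^{k} \left(- k^{3} - 3 k + 3\right)

Step 1: r(k) = 2*(-3*k**3 - 15*k**2 - 36*k - 23)/(3*k**3 + 6*k**2 + 15*k - 1).
So A=-2 and B=1, with C=k**3 + 2*k**2 + 5*k - 1/3.
Solve (-2)·f(k+1) − (1)·f(k) = k**3 + 2*k**2 + 5*k - 1/3.
Bound: deg f ≤ 3.
Coefficient equations give f(k) = -(k**3 + 3*k - 3)/3.
Certificate R = B(k−1)f/C = -(k**3 + 3*k - 3)/(3*k**3 + 6*k**2 + 15*k - 1) gives s_k = (-2)**k*(-k**3 - 3*k + 3).
Check: Δs_k = (-2)**k*(k**3 + 9*k + 2*(k + 1)**3 - 3). ✓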